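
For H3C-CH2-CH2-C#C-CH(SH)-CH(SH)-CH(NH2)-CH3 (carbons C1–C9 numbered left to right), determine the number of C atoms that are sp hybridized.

C1: sp3
C2: sp3
C3: sp3
C4: sp ✓
C5: sp ✓
C6: sp3
C7: sp3
C8: sp3
C9: sp3
C4, C5 → 2 sp carbons.

2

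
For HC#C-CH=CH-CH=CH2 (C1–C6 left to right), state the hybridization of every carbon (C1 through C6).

C1 sp, C2 sp, C3 sp2, C4 sp2, C5 sp2, C6 sp2

C1 (2 σ bonds, plus two π bonds) has steric number 2: sp.
C2 (2 σ bonds, plus two π bonds) has steric number 2: sp.
C3 has 3 σ bonds, plus one π bond: steric number 3 → sp2.
C4 has 3 σ bonds, plus one π bond: steric number 3 → sp2.
C5 (3 σ bonds, plus one π bond) has steric number 3: sp2.
C6 (3 σ bonds, plus one π bond) has steric number 3: sp2.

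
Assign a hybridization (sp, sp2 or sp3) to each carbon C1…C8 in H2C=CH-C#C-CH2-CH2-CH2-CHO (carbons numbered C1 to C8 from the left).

C1: 3 σ bonds, plus one π bond; 3 regions of electron density → sp2.
C2 has 3 σ bonds, plus one π bond: steric number 3 → sp2.
C3 (2 σ bonds, plus two π bonds) has steric number 2: sp.
C4: 2 σ bonds, plus two π bonds; 2 regions of electron density → sp.
C5 (4 σ bonds) has steric number 4: sp3.
C6 carries 4 σ bonds, giving a steric number of 4, so it is sp3.
C7: 4 σ bonds; 4 regions of electron density → sp3.
C8 has 3 σ bonds, plus one π bond: steric number 3 → sp2.

C1 sp2, C2 sp2, C3 sp, C4 sp, C5 sp3, C6 sp3, C7 sp3, C8 sp2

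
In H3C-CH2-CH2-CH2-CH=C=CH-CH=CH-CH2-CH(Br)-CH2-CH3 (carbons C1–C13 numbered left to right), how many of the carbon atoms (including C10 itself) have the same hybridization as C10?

C10 is sp3 (only σ bonds).
C1: sp3 ✓
C2: sp3 ✓
C3: sp3 ✓
C4: sp3 ✓
C5: sp2
C6: sp
C7: sp2
C8: sp2
C9: sp2
C10: sp3 ✓
C11: sp3 ✓
C12: sp3 ✓
C13: sp3 ✓
8 carbons are sp3.

8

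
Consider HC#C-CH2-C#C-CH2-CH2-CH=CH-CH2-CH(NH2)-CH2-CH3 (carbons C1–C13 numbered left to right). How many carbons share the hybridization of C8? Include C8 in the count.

C8 is sp2 (one π bond).
C1: sp
C2: sp
C3: sp3
C4: sp
C5: sp
C6: sp3
C7: sp3
C8: sp2 ✓
C9: sp2 ✓
C10: sp3
C11: sp3
C12: sp3
C13: sp3
2 carbons are sp2.

2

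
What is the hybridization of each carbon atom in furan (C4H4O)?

sp^2

Each carbon atom — 3 σ bonds, plus one π bond. Steric number 3, so sp2.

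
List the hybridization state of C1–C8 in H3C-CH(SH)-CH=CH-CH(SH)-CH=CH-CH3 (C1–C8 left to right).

C1 sp3, C2 sp3, C3 sp2, C4 sp2, C5 sp3, C6 sp2, C7 sp2, C8 sp3

C1 has 4 σ bonds: steric number 4 → sp3.
C2: 4 σ bonds; 4 regions of electron density → sp3.
C3 — 3 σ bonds, plus one π bond. Steric number 3, so sp2.
C4 carries 3 σ bonds, plus one π bond, giving a steric number of 3, so it is sp2.
C5 carries 4 σ bonds, giving a steric number of 4, so it is sp3.
C6 (3 σ bonds, plus one π bond) has steric number 3: sp2.
C7: 3 σ bonds, plus one π bond — 3 electron domains, sp2.
C8: 4 σ bonds; 4 regions of electron density → sp3.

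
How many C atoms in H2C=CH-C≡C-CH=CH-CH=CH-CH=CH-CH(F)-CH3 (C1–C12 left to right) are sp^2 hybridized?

8

C1: sp2 ✓
C2: sp2 ✓
C3: sp
C4: sp
C5: sp2 ✓
C6: sp2 ✓
C7: sp2 ✓
C8: sp2 ✓
C9: sp2 ✓
C10: sp2 ✓
C11: sp3
C12: sp3
C1, C2, C5, C6, C7, C8, C9, C10 → 8 sp2 carbons.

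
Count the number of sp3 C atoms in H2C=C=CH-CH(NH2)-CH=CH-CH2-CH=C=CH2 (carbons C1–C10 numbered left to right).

C1: sp2
C2: sp
C3: sp2
C4: sp3 ✓
C5: sp2
C6: sp2
C7: sp3 ✓
C8: sp2
C9: sp
C10: sp2
C4, C7 → 2 sp3 carbons.

2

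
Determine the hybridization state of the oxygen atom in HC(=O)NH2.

sp2

The oxygen atom — 1 σ bond and 2 lone pairs, plus one π bond. Steric number 3, so sp2.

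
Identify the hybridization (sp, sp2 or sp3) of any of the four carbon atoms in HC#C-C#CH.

sp

Every carbon is part of a C≡C triple bond: two σ regions → sp.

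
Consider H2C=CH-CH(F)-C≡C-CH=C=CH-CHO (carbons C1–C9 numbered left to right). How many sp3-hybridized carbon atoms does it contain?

1

C1: sp2
C2: sp2
C3: sp3 ✓
C4: sp
C5: sp
C6: sp2
C7: sp
C8: sp2
C9: sp2
C3 → 1 sp3 carbon.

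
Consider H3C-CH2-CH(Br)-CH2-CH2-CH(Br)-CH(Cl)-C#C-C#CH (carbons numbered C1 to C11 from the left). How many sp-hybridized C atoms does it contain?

4

C1: sp3
C2: sp3
C3: sp3
C4: sp3
C5: sp3
C6: sp3
C7: sp3
C8: sp ✓
C9: sp ✓
C10: sp ✓
C11: sp ✓
C8, C9, C10, C11 → 4 sp carbons.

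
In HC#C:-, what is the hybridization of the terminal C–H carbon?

sp

The terminal C–H carbon — 2 σ bonds, plus two π bonds. Steric number 2, so sp.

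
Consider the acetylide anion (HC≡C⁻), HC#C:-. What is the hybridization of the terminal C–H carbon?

The terminal C–H carbon: 2 σ bonds, plus two π bonds — 2 electron domains, sp.

sp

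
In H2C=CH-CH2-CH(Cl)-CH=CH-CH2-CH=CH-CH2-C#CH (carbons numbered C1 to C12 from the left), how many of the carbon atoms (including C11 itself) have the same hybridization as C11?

2

C11 is sp (two π bonds).
C1: sp2
C2: sp2
C3: sp3
C4: sp3
C5: sp2
C6: sp2
C7: sp3
C8: sp2
C9: sp2
C10: sp3
C11: sp ✓
C12: sp ✓
2 carbons are sp.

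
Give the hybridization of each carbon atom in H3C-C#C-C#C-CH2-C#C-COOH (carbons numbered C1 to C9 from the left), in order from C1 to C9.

C1 carries 4 σ bonds, giving a steric number of 4, so it is sp3.
C2 has 2 σ bonds, plus two π bonds: steric number 2 → sp.
C3 is sp: 2 σ bonds, plus two π bonds, 2 electron-density regions.
C4 has 2 σ bonds, plus two π bonds: steric number 2 → sp.
C5: 2 σ bonds, plus two π bonds — 2 electron domains, sp.
C6 has 4 σ bonds: steric number 4 → sp3.
C7 has 2 σ bonds, plus two π bonds: steric number 2 → sp.
C8 — 2 σ bonds, plus two π bonds. Steric number 2, so sp.
C9 (3 σ bonds, plus one π bond) has steric number 3: sp2.

C1 sp3, C2 sp, C3 sp, C4 sp, C5 sp, C6 sp3, C7 sp, C8 sp, C9 sp2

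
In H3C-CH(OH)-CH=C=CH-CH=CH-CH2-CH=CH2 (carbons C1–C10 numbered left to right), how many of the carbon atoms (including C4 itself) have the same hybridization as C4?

1

C4 is sp (two π bonds).
C1: sp3
C2: sp3
C3: sp2
C4: sp ✓
C5: sp2
C6: sp2
C7: sp2
C8: sp3
C9: sp2
C10: sp2
1 carbon is sp.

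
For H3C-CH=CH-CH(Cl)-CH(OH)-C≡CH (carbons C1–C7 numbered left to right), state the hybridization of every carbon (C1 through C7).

C1 sp3, C2 sp2, C3 sp2, C4 sp3, C5 sp3, C6 sp, C7 sp

C1 has 4 σ bonds: steric number 4 → sp3.
C2: 3 σ bonds, plus one π bond; 3 regions of electron density → sp2.
C3 has 3 σ bonds, plus one π bond: steric number 3 → sp2.
C4 — 4 σ bonds. Steric number 4, so sp3.
C5: 4 σ bonds — 4 electron domains, sp3.
C6 is sp: 2 σ bonds, plus two π bonds, 2 electron-density regions.
C7: 2 σ bonds, plus two π bonds; 2 regions of electron density → sp.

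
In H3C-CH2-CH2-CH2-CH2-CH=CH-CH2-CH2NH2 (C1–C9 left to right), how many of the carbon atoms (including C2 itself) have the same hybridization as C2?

7

C2 is sp3 (only σ bonds).
C1: sp3 ✓
C2: sp3 ✓
C3: sp3 ✓
C4: sp3 ✓
C5: sp3 ✓
C6: sp2
C7: sp2
C8: sp3 ✓
C9: sp3 ✓
7 carbons are sp3.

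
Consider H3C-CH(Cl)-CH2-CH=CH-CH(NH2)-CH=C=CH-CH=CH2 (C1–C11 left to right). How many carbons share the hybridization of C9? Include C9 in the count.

6

C9 is sp2 (one π bond).
C1: sp3
C2: sp3
C3: sp3
C4: sp2 ✓
C5: sp2 ✓
C6: sp3
C7: sp2 ✓
C8: sp
C9: sp2 ✓
C10: sp2 ✓
C11: sp2 ✓
6 carbons are sp2.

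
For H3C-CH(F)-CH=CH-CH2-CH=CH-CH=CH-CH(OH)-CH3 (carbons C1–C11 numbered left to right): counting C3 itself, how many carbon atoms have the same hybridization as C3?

C3 is sp2 (one π bond).
C1: sp3
C2: sp3
C3: sp2 ✓
C4: sp2 ✓
C5: sp3
C6: sp2 ✓
C7: sp2 ✓
C8: sp2 ✓
C9: sp2 ✓
C10: sp3
C11: sp3
6 carbons are sp2.

6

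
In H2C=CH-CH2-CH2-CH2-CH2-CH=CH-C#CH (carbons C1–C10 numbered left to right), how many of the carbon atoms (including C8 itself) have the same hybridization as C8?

4

C8 is sp2 (one π bond).
C1: sp2 ✓
C2: sp2 ✓
C3: sp3
C4: sp3
C5: sp3
C6: sp3
C7: sp2 ✓
C8: sp2 ✓
C9: sp
C10: sp
4 carbons are sp2.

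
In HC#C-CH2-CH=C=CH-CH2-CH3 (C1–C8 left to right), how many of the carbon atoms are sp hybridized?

C1: sp ✓
C2: sp ✓
C3: sp3
C4: sp2
C5: sp ✓
C6: sp2
C7: sp3
C8: sp3
C1, C2, C5 → 3 sp carbons.

3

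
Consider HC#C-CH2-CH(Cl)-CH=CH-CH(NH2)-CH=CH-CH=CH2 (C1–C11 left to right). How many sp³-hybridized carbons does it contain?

C1: sp
C2: sp
C3: sp3 ✓
C4: sp3 ✓
C5: sp2
C6: sp2
C7: sp3 ✓
C8: sp2
C9: sp2
C10: sp2
C11: sp2
C3, C4, C7 → 3 sp3 carbons.

3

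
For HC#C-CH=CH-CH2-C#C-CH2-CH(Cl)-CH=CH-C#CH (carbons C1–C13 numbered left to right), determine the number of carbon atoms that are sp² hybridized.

4

C1: sp
C2: sp
C3: sp2 ✓
C4: sp2 ✓
C5: sp3
C6: sp
C7: sp
C8: sp3
C9: sp3
C10: sp2 ✓
C11: sp2 ✓
C12: sp
C13: sp
C3, C4, C10, C11 → 4 sp2 carbons.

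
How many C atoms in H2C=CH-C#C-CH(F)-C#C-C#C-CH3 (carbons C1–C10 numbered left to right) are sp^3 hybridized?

C1: sp2
C2: sp2
C3: sp
C4: sp
C5: sp3 ✓
C6: sp
C7: sp
C8: sp
C9: sp
C10: sp3 ✓
C5, C10 → 2 sp3 carbons.

2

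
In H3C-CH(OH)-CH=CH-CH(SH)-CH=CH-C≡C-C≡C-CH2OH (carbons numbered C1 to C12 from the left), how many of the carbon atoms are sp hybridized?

C1: sp3
C2: sp3
C3: sp2
C4: sp2
C5: sp3
C6: sp2
C7: sp2
C8: sp ✓
C9: sp ✓
C10: sp ✓
C11: sp ✓
C12: sp3
C8, C9, C10, C11 → 4 sp carbons.

4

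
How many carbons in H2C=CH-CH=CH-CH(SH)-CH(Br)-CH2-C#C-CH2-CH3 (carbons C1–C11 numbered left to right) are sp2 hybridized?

4

C1: sp2 ✓
C2: sp2 ✓
C3: sp2 ✓
C4: sp2 ✓
C5: sp3
C6: sp3
C7: sp3
C8: sp
C9: sp
C10: sp3
C11: sp3
C1, C2, C3, C4 → 4 sp2 carbons.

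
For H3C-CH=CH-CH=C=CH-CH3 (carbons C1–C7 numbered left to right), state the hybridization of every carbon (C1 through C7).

C1 sp3, C2 sp2, C3 sp2, C4 sp2, C5 sp, C6 sp2, C7 sp3

C1: 4 σ bonds — 4 electron domains, sp3.
C2 (3 σ bonds, plus one π bond) has steric number 3: sp2.
C3 has 3 σ bonds, plus one π bond: steric number 3 → sp2.
C4: 3 σ bonds, plus one π bond; 3 regions of electron density → sp2.
C5 carries 2 σ bonds, plus two π bonds, giving a steric number of 2, so it is sp.
C6: 3 σ bonds, plus one π bond — 3 electron domains, sp2.
C7 has 4 σ bonds: steric number 4 → sp3.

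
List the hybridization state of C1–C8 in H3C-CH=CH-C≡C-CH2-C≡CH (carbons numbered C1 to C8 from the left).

C1 sp3, C2 sp2, C3 sp2, C4 sp, C5 sp, C6 sp3, C7 sp, C8 sp

C1: 4 σ bonds; 4 regions of electron density → sp3.
C2 has 3 σ bonds, plus one π bond: steric number 3 → sp2.
C3 has 3 σ bonds, plus one π bond: steric number 3 → sp2.
C4 (2 σ bonds, plus two π bonds) has steric number 2: sp.
C5 — 2 σ bonds, plus two π bonds. Steric number 2, so sp.
C6: 4 σ bonds; 4 regions of electron density → sp3.
C7 is sp: 2 σ bonds, plus two π bonds, 2 electron-density regions.
C8 is sp: 2 σ bonds, plus two π bonds, 2 electron-density regions.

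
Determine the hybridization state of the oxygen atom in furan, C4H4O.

sp²

One O lone pair is in the aromatic π system (p orbital), the other is in an sp2 hybrid in the ring plane; O has two σ bonds + one in-plane lone pair → sp2.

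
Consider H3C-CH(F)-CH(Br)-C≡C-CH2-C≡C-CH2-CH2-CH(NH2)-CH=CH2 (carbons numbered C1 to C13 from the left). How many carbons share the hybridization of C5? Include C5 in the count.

4

C5 is sp (two π bonds).
C1: sp3
C2: sp3
C3: sp3
C4: sp ✓
C5: sp ✓
C6: sp3
C7: sp ✓
C8: sp ✓
C9: sp3
C10: sp3
C11: sp3
C12: sp2
C13: sp2
4 carbons are sp.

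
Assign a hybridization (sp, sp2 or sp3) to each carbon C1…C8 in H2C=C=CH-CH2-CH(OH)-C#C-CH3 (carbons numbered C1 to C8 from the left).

C1: 3 σ bonds, plus one π bond; 3 regions of electron density → sp2.
C2 — 2 σ bonds, plus two π bonds. Steric number 2, so sp.
C3: 3 σ bonds, plus one π bond — 3 electron domains, sp2.
C4 (4 σ bonds) has steric number 4: sp3.
C5 is sp3: 4 σ bonds, 4 electron-density regions.
C6 is sp: 2 σ bonds, plus two π bonds, 2 electron-density regions.
C7 — 2 σ bonds, plus two π bonds. Steric number 2, so sp.
C8: 4 σ bonds — 4 electron domains, sp3.

C1 sp2, C2 sp, C3 sp2, C4 sp3, C5 sp3, C6 sp, C7 sp, C8 sp3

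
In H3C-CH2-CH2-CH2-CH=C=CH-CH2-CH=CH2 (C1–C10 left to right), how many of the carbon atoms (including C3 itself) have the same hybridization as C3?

C3 is sp3 (only σ bonds).
C1: sp3 ✓
C2: sp3 ✓
C3: sp3 ✓
C4: sp3 ✓
C5: sp2
C6: sp
C7: sp2
C8: sp3 ✓
C9: sp2
C10: sp2
5 carbons are sp3.

5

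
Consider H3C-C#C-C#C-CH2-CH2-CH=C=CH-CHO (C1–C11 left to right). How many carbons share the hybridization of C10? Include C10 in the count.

C10 is sp2 (one π bond).
C1: sp3
C2: sp
C3: sp
C4: sp
C5: sp
C6: sp3
C7: sp3
C8: sp2 ✓
C9: sp
C10: sp2 ✓
C11: sp2 ✓
3 carbons are sp2.

3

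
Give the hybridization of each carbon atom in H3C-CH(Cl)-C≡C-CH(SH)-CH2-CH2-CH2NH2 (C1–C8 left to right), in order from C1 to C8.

C1 — 4 σ bonds. Steric number 4, so sp3.
C2: 4 σ bonds; 4 regions of electron density → sp3.
C3 (2 σ bonds, plus two π bonds) has steric number 2: sp.
C4 (2 σ bonds, plus two π bonds) has steric number 2: sp.
C5: 4 σ bonds — 4 electron domains, sp3.
C6 has 4 σ bonds: steric number 4 → sp3.
C7 — 4 σ bonds. Steric number 4, so sp3.
C8 (4 σ bonds) has steric number 4: sp3.

C1 sp3, C2 sp3, C3 sp, C4 sp, C5 sp3, C6 sp3, C7 sp3, C8 sp3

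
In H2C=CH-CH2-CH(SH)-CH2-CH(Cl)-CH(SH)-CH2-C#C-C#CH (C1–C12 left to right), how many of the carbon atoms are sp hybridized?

4

C1: sp2
C2: sp2
C3: sp3
C4: sp3
C5: sp3
C6: sp3
C7: sp3
C8: sp3
C9: sp ✓
C10: sp ✓
C11: sp ✓
C12: sp ✓
C9, C10, C11, C12 → 4 sp carbons.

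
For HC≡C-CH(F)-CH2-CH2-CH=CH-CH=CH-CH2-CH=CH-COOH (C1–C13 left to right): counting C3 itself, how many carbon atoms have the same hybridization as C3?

C3 is sp3 (only σ bonds).
C1: sp
C2: sp
C3: sp3 ✓
C4: sp3 ✓
C5: sp3 ✓
C6: sp2
C7: sp2
C8: sp2
C9: sp2
C10: sp3 ✓
C11: sp2
C12: sp2
C13: sp2
4 carbons are sp3.

4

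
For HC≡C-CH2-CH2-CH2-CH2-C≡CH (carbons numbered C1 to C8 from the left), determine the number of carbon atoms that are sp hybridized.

C1: sp ✓
C2: sp ✓
C3: sp3
C4: sp3
C5: sp3
C6: sp3
C7: sp ✓
C8: sp ✓
C1, C2, C7, C8 → 4 sp carbons.

4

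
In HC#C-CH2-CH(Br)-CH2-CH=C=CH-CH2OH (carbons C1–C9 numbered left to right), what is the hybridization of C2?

sp

C2: 2 σ bonds, plus two π bonds; 2 regions of electron density → sp.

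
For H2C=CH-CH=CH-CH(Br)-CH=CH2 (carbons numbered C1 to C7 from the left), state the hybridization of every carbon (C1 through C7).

C1 (3 σ bonds, plus one π bond) has steric number 3: sp2.
C2 is sp2: 3 σ bonds, plus one π bond, 3 electron-density regions.
C3 is sp2: 3 σ bonds, plus one π bond, 3 electron-density regions.
C4 — 3 σ bonds, plus one π bond. Steric number 3, so sp2.
C5 (4 σ bonds) has steric number 4: sp3.
C6 is sp2: 3 σ bonds, plus one π bond, 3 electron-density regions.
C7 has 3 σ bonds, plus one π bond: steric number 3 → sp2.

C1 sp2, C2 sp2, C3 sp2, C4 sp2, C5 sp3, C6 sp2, C7 sp2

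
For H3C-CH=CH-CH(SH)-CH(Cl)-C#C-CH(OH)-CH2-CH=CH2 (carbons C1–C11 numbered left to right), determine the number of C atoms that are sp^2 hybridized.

C1: sp3
C2: sp2 ✓
C3: sp2 ✓
C4: sp3
C5: sp3
C6: sp
C7: sp
C8: sp3
C9: sp3
C10: sp2 ✓
C11: sp2 ✓
C2, C3, C10, C11 → 4 sp2 carbons.

4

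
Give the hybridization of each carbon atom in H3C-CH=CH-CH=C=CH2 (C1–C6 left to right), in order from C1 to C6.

C1 sp3, C2 sp2, C3 sp2, C4 sp2, C5 sp, C6 sp2

C1 has 4 σ bonds: steric number 4 → sp3.
C2 — 3 σ bonds, plus one π bond. Steric number 3, so sp2.
C3: 3 σ bonds, plus one π bond; 3 regions of electron density → sp2.
C4: 3 σ bonds, plus one π bond; 3 regions of electron density → sp2.
C5: 2 σ bonds, plus two π bonds; 2 regions of electron density → sp.
C6 is sp2: 3 σ bonds, plus one π bond, 3 electron-density regions.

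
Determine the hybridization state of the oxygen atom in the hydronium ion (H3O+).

sp^3

Three σ bonds + one lone pair = steric number 4 → sp3.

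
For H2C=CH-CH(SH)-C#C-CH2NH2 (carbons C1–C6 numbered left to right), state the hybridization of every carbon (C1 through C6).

C1 sp2, C2 sp2, C3 sp3, C4 sp, C5 sp, C6 sp3

C1: 3 σ bonds, plus one π bond — 3 electron domains, sp2.
C2: 3 σ bonds, plus one π bond — 3 electron domains, sp2.
C3 is sp3: 4 σ bonds, 4 electron-density regions.
C4 — 2 σ bonds, plus two π bonds. Steric number 2, so sp.
C5 (2 σ bonds, plus two π bonds) has steric number 2: sp.
C6 is sp3: 4 σ bonds, 4 electron-density regions.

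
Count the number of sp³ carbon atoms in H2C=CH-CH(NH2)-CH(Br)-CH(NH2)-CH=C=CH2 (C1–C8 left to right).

3

C1: sp2
C2: sp2
C3: sp3 ✓
C4: sp3 ✓
C5: sp3 ✓
C6: sp2
C7: sp
C8: sp2
C3, C4, C5 → 3 sp3 carbons.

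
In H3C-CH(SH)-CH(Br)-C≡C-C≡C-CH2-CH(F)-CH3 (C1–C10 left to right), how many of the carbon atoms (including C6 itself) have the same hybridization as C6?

C6 is sp (two π bonds).
C1: sp3
C2: sp3
C3: sp3
C4: sp ✓
C5: sp ✓
C6: sp ✓
C7: sp ✓
C8: sp3
C9: sp3
C10: sp3
4 carbons are sp.

4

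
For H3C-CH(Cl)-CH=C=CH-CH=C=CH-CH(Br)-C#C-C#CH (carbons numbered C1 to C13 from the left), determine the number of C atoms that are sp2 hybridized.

4

C1: sp3
C2: sp3
C3: sp2 ✓
C4: sp
C5: sp2 ✓
C6: sp2 ✓
C7: sp
C8: sp2 ✓
C9: sp3
C10: sp
C11: sp
C12: sp
C13: sp
C3, C5, C6, C8 → 4 sp2 carbons.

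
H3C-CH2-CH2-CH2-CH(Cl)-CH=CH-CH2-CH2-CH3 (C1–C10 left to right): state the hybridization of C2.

C2 is sp3: 4 σ bonds, 4 electron-density regions.

sp3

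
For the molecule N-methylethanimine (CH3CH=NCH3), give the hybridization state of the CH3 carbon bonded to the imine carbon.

sp3

The CH3 carbon bonded to the imine carbon — 4 σ bonds. Steric number 4, so sp3.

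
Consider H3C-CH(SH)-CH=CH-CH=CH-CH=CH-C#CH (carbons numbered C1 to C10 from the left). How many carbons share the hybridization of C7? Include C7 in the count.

6

C7 is sp2 (one π bond).
C1: sp3
C2: sp3
C3: sp2 ✓
C4: sp2 ✓
C5: sp2 ✓
C6: sp2 ✓
C7: sp2 ✓
C8: sp2 ✓
C9: sp
C10: sp
6 carbons are sp2.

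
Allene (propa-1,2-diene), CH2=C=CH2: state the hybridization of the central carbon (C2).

sp

Two σ bonds and two π bonds (one to each neighbour) → sp.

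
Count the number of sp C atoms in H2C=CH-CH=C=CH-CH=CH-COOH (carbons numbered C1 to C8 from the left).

1

C1: sp2
C2: sp2
C3: sp2
C4: sp ✓
C5: sp2
C6: sp2
C7: sp2
C8: sp2
C4 → 1 sp carbon.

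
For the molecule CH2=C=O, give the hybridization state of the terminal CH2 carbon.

sp^2

The terminal CH2 carbon — 3 σ bonds, plus one π bond. Steric number 3, so sp2.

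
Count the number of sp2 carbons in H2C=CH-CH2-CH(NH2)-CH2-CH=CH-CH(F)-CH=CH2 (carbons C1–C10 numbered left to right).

6

C1: sp2 ✓
C2: sp2 ✓
C3: sp3
C4: sp3
C5: sp3
C6: sp2 ✓
C7: sp2 ✓
C8: sp3
C9: sp2 ✓
C10: sp2 ✓
C1, C2, C6, C7, C9, C10 → 6 sp2 carbons.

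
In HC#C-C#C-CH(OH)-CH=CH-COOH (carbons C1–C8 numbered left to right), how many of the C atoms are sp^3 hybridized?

1

C1: sp
C2: sp
C3: sp
C4: sp
C5: sp3 ✓
C6: sp2
C7: sp2
C8: sp2
C5 → 1 sp3 carbon.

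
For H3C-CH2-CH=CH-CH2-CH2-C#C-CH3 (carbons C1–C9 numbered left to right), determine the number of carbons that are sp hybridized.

2

C1: sp3
C2: sp3
C3: sp2
C4: sp2
C5: sp3
C6: sp3
C7: sp ✓
C8: sp ✓
C9: sp3
C7, C8 → 2 sp carbons.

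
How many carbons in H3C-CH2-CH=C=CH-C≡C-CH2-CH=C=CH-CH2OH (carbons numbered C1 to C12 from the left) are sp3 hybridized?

C1: sp3 ✓
C2: sp3 ✓
C3: sp2
C4: sp
C5: sp2
C6: sp
C7: sp
C8: sp3 ✓
C9: sp2
C10: sp
C11: sp2
C12: sp3 ✓
C1, C2, C8, C12 → 4 sp3 carbons.

4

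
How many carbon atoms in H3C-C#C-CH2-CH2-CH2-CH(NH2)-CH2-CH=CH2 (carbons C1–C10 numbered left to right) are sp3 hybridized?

6

C1: sp3 ✓
C2: sp
C3: sp
C4: sp3 ✓
C5: sp3 ✓
C6: sp3 ✓
C7: sp3 ✓
C8: sp3 ✓
C9: sp2
C10: sp2
C1, C4, C5, C6, C7, C8 → 6 sp3 carbons.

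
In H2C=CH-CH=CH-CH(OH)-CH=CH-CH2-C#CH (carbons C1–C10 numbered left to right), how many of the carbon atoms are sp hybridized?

2

C1: sp2
C2: sp2
C3: sp2
C4: sp2
C5: sp3
C6: sp2
C7: sp2
C8: sp3
C9: sp ✓
C10: sp ✓
C9, C10 → 2 sp carbons.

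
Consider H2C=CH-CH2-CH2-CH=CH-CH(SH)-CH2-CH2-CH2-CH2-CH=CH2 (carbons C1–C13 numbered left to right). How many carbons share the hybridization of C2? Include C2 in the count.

6

C2 is sp2 (one π bond).
C1: sp2 ✓
C2: sp2 ✓
C3: sp3
C4: sp3
C5: sp2 ✓
C6: sp2 ✓
C7: sp3
C8: sp3
C9: sp3
C10: sp3
C11: sp3
C12: sp2 ✓
C13: sp2 ✓
6 carbons are sp2.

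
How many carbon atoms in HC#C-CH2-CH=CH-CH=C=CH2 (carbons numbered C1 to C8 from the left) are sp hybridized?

3

C1: sp ✓
C2: sp ✓
C3: sp3
C4: sp2
C5: sp2
C6: sp2
C7: sp ✓
C8: sp2
C1, C2, C7 → 3 sp carbons.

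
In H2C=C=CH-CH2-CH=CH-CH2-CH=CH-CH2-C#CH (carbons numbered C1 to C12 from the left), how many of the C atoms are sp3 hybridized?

3

C1: sp2
C2: sp
C3: sp2
C4: sp3 ✓
C5: sp2
C6: sp2
C7: sp3 ✓
C8: sp2
C9: sp2
C10: sp3 ✓
C11: sp
C12: sp
C4, C7, C10 → 3 sp3 carbons.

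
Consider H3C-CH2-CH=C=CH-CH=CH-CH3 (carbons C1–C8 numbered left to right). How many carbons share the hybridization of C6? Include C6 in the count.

C6 is sp2 (one π bond).
C1: sp3
C2: sp3
C3: sp2 ✓
C4: sp
C5: sp2 ✓
C6: sp2 ✓
C7: sp2 ✓
C8: sp3
4 carbons are sp2.

4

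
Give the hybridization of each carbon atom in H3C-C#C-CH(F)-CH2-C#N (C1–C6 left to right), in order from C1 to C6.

C1 — 4 σ bonds. Steric number 4, so sp3.
C2 (2 σ bonds, plus two π bonds) has steric number 2: sp.
C3: 2 σ bonds, plus two π bonds; 2 regions of electron density → sp.
C4: 4 σ bonds; 4 regions of electron density → sp3.
C5 (4 σ bonds) has steric number 4: sp3.
C6 is sp: 2 σ bonds, plus two π bonds, 2 electron-density regions.

C1 sp3, C2 sp, C3 sp, C4 sp3, C5 sp3, C6 sp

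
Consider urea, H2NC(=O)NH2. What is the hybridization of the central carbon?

sp2

The central carbon is sp2: 3 σ bonds, plus one π bond, 3 electron-density regions.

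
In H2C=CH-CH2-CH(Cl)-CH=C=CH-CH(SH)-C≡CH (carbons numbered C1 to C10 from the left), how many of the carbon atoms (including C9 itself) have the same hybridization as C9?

3

C9 is sp (two π bonds).
C1: sp2
C2: sp2
C3: sp3
C4: sp3
C5: sp2
C6: sp ✓
C7: sp2
C8: sp3
C9: sp ✓
C10: sp ✓
3 carbons are sp.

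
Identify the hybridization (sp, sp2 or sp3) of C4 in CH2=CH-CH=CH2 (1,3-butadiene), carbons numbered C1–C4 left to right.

C4 has 3 σ bonds, plus one π bond: steric number 3 → sp2.

sp^2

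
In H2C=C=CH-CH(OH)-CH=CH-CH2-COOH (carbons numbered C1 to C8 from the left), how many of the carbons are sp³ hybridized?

C1: sp2
C2: sp
C3: sp2
C4: sp3 ✓
C5: sp2
C6: sp2
C7: sp3 ✓
C8: sp2
C4, C7 → 2 sp3 carbons.

2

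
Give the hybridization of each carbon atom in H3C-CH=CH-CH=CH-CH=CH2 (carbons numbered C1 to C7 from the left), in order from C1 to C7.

C1 (4 σ bonds) has steric number 4: sp3.
C2 (3 σ bonds, plus one π bond) has steric number 3: sp2.
C3 — 3 σ bonds, plus one π bond. Steric number 3, so sp2.
C4 has 3 σ bonds, plus one π bond: steric number 3 → sp2.
C5 is sp2: 3 σ bonds, plus one π bond, 3 electron-density regions.
C6 — 3 σ bonds, plus one π bond. Steric number 3, so sp2.
C7 has 3 σ bonds, plus one π bond: steric number 3 → sp2.

C1 sp3, C2 sp2, C3 sp2, C4 sp2, C5 sp2, C6 sp2, C7 sp2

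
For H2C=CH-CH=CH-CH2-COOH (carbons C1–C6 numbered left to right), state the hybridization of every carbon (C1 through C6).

C1: 3 σ bonds, plus one π bond — 3 electron domains, sp2.
C2 (3 σ bonds, plus one π bond) has steric number 3: sp2.
C3 has 3 σ bonds, plus one π bond: steric number 3 → sp2.
C4 — 3 σ bonds, plus one π bond. Steric number 3, so sp2.
C5 carries 4 σ bonds, giving a steric number of 4, so it is sp3.
C6: 3 σ bonds, plus one π bond; 3 regions of electron density → sp2.

C1 sp2, C2 sp2, C3 sp2, C4 sp2, C5 sp3, C6 sp2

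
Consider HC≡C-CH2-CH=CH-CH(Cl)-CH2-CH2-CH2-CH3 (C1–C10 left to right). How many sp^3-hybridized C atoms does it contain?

C1: sp
C2: sp
C3: sp3 ✓
C4: sp2
C5: sp2
C6: sp3 ✓
C7: sp3 ✓
C8: sp3 ✓
C9: sp3 ✓
C10: sp3 ✓
C3, C6, C7, C8, C9, C10 → 6 sp3 carbons.

6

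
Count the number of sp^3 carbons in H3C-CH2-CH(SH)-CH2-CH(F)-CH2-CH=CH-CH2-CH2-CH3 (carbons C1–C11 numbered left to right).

9

C1: sp3 ✓
C2: sp3 ✓
C3: sp3 ✓
C4: sp3 ✓
C5: sp3 ✓
C6: sp3 ✓
C7: sp2
C8: sp2
C9: sp3 ✓
C10: sp3 ✓
C11: sp3 ✓
C1, C2, C3, C4, C5, C6, C9, C10, C11 → 9 sp3 carbons.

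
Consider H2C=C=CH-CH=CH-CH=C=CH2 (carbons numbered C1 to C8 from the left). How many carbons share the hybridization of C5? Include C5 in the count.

C5 is sp2 (one π bond).
C1: sp2 ✓
C2: sp
C3: sp2 ✓
C4: sp2 ✓
C5: sp2 ✓
C6: sp2 ✓
C7: sp
C8: sp2 ✓
6 carbons are sp2.

6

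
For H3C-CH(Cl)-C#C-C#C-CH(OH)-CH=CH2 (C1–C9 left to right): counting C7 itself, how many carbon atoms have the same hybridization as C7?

C7 is sp3 (only σ bonds).
C1: sp3 ✓
C2: sp3 ✓
C3: sp
C4: sp
C5: sp
C6: sp
C7: sp3 ✓
C8: sp2
C9: sp2
3 carbons are sp3.

3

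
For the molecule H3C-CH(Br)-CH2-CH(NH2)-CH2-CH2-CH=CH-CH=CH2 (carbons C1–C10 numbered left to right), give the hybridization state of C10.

C10 (3 σ bonds, plus one π bond) has steric number 3: sp2.

sp²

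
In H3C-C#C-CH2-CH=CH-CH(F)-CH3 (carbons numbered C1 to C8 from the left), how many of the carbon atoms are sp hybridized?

C1: sp3
C2: sp ✓
C3: sp ✓
C4: sp3
C5: sp2
C6: sp2
C7: sp3
C8: sp3
C2, C3 → 2 sp carbons.

2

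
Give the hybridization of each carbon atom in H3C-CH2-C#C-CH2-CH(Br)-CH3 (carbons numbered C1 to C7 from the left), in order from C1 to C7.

C1 sp3, C2 sp3, C3 sp, C4 sp, C5 sp3, C6 sp3, C7 sp3

C1 (4 σ bonds) has steric number 4: sp3.
C2 — 4 σ bonds. Steric number 4, so sp3.
C3: 2 σ bonds, plus two π bonds; 2 regions of electron density → sp.
C4 — 2 σ bonds, plus two π bonds. Steric number 2, so sp.
C5 is sp3: 4 σ bonds, 4 electron-density regions.
C6 is sp3: 4 σ bonds, 4 electron-density regions.
C7: 4 σ bonds; 4 regions of electron density → sp3.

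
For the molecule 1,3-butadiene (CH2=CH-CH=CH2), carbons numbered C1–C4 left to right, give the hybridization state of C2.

C2 has 3 σ bonds, plus one π bond: steric number 3 → sp2.

sp^2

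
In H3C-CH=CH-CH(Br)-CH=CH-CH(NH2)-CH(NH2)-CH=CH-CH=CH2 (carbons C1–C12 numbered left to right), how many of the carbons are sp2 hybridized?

C1: sp3
C2: sp2 ✓
C3: sp2 ✓
C4: sp3
C5: sp2 ✓
C6: sp2 ✓
C7: sp3
C8: sp3
C9: sp2 ✓
C10: sp2 ✓
C11: sp2 ✓
C12: sp2 ✓
C2, C3, C5, C6, C9, C10, C11, C12 → 8 sp2 carbons.

8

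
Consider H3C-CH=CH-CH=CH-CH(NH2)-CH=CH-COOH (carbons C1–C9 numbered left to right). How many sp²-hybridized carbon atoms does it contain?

C1: sp3
C2: sp2 ✓
C3: sp2 ✓
C4: sp2 ✓
C5: sp2 ✓
C6: sp3
C7: sp2 ✓
C8: sp2 ✓
C9: sp2 ✓
C2, C3, C4, C5, C7, C8, C9 → 7 sp2 carbons.

7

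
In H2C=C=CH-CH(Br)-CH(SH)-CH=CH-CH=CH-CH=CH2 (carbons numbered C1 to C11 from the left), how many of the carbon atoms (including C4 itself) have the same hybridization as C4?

2

C4 is sp3 (only σ bonds).
C1: sp2
C2: sp
C3: sp2
C4: sp3 ✓
C5: sp3 ✓
C6: sp2
C7: sp2
C8: sp2
C9: sp2
C10: sp2
C11: sp2
2 carbons are sp3.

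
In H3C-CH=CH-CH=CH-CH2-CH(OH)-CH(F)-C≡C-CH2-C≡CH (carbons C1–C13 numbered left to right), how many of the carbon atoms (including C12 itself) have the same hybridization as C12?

C12 is sp (two π bonds).
C1: sp3
C2: sp2
C3: sp2
C4: sp2
C5: sp2
C6: sp3
C7: sp3
C8: sp3
C9: sp ✓
C10: sp ✓
C11: sp3
C12: sp ✓
C13: sp ✓
4 carbons are sp.

4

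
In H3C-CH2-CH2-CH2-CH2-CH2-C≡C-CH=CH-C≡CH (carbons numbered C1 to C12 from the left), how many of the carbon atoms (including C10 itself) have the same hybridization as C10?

2

C10 is sp2 (one π bond).
C1: sp3
C2: sp3
C3: sp3
C4: sp3
C5: sp3
C6: sp3
C7: sp
C8: sp
C9: sp2 ✓
C10: sp2 ✓
C11: sp
C12: sp
2 carbons are sp2.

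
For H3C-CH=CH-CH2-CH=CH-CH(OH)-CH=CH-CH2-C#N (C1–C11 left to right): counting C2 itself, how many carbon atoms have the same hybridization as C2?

C2 is sp2 (one π bond).
C1: sp3
C2: sp2 ✓
C3: sp2 ✓
C4: sp3
C5: sp2 ✓
C6: sp2 ✓
C7: sp3
C8: sp2 ✓
C9: sp2 ✓
C10: sp3
C11: sp
6 carbons are sp2.

6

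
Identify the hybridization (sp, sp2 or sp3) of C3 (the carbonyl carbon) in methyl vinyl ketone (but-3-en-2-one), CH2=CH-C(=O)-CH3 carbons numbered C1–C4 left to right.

C3 (the carbonyl carbon) is sp2: 3 σ bonds, plus one π bond, 3 electron-density regions.

sp2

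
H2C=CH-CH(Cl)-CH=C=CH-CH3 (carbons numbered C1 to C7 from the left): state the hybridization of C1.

C1: 3 σ bonds, plus one π bond; 3 regions of electron density → sp2.

sp^2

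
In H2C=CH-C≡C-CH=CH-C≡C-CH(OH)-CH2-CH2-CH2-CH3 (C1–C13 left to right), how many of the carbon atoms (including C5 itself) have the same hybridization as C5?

4

C5 is sp2 (one π bond).
C1: sp2 ✓
C2: sp2 ✓
C3: sp
C4: sp
C5: sp2 ✓
C6: sp2 ✓
C7: sp
C8: sp
C9: sp3
C10: sp3
C11: sp3
C12: sp3
C13: sp3
4 carbons are sp2.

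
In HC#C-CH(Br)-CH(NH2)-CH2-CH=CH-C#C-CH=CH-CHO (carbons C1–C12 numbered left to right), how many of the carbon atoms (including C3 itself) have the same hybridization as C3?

C3 is sp3 (only σ bonds).
C1: sp
C2: sp
C3: sp3 ✓
C4: sp3 ✓
C5: sp3 ✓
C6: sp2
C7: sp2
C8: sp
C9: sp
C10: sp2
C11: sp2
C12: sp2
3 carbons are sp3.

3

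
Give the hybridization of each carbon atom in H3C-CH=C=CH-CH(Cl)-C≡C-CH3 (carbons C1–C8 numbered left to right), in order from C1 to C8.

C1 sp3, C2 sp2, C3 sp, C4 sp2, C5 sp3, C6 sp, C7 sp, C8 sp3

C1 — 4 σ bonds. Steric number 4, so sp3.
C2: 3 σ bonds, plus one π bond — 3 electron domains, sp2.
C3: 2 σ bonds, plus two π bonds — 2 electron domains, sp.
C4 (3 σ bonds, plus one π bond) has steric number 3: sp2.
C5 is sp3: 4 σ bonds, 4 electron-density regions.
C6 — 2 σ bonds, plus two π bonds. Steric number 2, so sp.
C7: 2 σ bonds, plus two π bonds; 2 regions of electron density → sp.
C8 has 4 σ bonds: steric number 4 → sp3.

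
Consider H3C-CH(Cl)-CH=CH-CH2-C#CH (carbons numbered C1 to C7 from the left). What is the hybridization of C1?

sp³

C1: 4 σ bonds — 4 electron domains, sp3.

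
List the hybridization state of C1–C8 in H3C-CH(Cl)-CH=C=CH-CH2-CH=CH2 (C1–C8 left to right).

C1 sp3, C2 sp3, C3 sp2, C4 sp, C5 sp2, C6 sp3, C7 sp2, C8 sp2

C1 — 4 σ bonds. Steric number 4, so sp3.
C2 has 4 σ bonds: steric number 4 → sp3.
C3 — 3 σ bonds, plus one π bond. Steric number 3, so sp2.
C4 (2 σ bonds, plus two π bonds) has steric number 2: sp.
C5 is sp2: 3 σ bonds, plus one π bond, 3 electron-density regions.
C6 has 4 σ bonds: steric number 4 → sp3.
C7 (3 σ bonds, plus one π bond) has steric number 3: sp2.
C8 carries 3 σ bonds, plus one π bond, giving a steric number of 3, so it is sp2.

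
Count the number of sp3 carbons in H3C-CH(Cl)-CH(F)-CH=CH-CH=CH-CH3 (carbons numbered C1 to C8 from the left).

C1: sp3 ✓
C2: sp3 ✓
C3: sp3 ✓
C4: sp2
C5: sp2
C6: sp2
C7: sp2
C8: sp3 ✓
C1, C2, C3, C8 → 4 sp3 carbons.

4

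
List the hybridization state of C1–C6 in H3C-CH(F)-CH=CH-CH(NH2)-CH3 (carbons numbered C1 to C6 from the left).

C1 sp3, C2 sp3, C3 sp2, C4 sp2, C5 sp3, C6 sp3

C1: 4 σ bonds — 4 electron domains, sp3.
C2 has 4 σ bonds: steric number 4 → sp3.
C3 is sp2: 3 σ bonds, plus one π bond, 3 electron-density regions.
C4 (3 σ bonds, plus one π bond) has steric number 3: sp2.
C5 has 4 σ bonds: steric number 4 → sp3.
C6: 4 σ bonds — 4 electron domains, sp3.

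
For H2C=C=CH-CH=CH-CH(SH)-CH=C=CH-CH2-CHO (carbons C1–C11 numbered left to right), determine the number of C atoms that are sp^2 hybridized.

7

C1: sp2 ✓
C2: sp
C3: sp2 ✓
C4: sp2 ✓
C5: sp2 ✓
C6: sp3
C7: sp2 ✓
C8: sp
C9: sp2 ✓
C10: sp3
C11: sp2 ✓
C1, C3, C4, C5, C7, C9, C11 → 7 sp2 carbons.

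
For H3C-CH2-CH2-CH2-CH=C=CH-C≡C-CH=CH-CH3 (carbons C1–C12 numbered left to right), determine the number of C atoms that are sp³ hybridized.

5

C1: sp3 ✓
C2: sp3 ✓
C3: sp3 ✓
C4: sp3 ✓
C5: sp2
C6: sp
C7: sp2
C8: sp
C9: sp
C10: sp2
C11: sp2
C12: sp3 ✓
C1, C2, C3, C4, C12 → 5 sp3 carbons.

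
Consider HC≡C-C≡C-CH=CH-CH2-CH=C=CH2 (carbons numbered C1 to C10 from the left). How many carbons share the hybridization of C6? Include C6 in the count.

C6 is sp2 (one π bond).
C1: sp
C2: sp
C3: sp
C4: sp
C5: sp2 ✓
C6: sp2 ✓
C7: sp3
C8: sp2 ✓
C9: sp
C10: sp2 ✓
4 carbons are sp2.

4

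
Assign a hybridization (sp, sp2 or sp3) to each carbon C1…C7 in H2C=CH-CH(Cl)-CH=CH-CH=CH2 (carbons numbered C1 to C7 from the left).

C1 sp2, C2 sp2, C3 sp3, C4 sp2, C5 sp2, C6 sp2, C7 sp2

C1 carries 3 σ bonds, plus one π bond, giving a steric number of 3, so it is sp2.
C2 carries 3 σ bonds, plus one π bond, giving a steric number of 3, so it is sp2.
C3: 4 σ bonds — 4 electron domains, sp3.
C4 has 3 σ bonds, plus one π bond: steric number 3 → sp2.
C5 carries 3 σ bonds, plus one π bond, giving a steric number of 3, so it is sp2.
C6: 3 σ bonds, plus one π bond — 3 electron domains, sp2.
C7 carries 3 σ bonds, plus one π bond, giving a steric number of 3, so it is sp2.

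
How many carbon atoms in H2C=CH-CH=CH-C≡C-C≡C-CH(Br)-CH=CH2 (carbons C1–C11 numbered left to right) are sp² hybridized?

C1: sp2 ✓
C2: sp2 ✓
C3: sp2 ✓
C4: sp2 ✓
C5: sp
C6: sp
C7: sp
C8: sp
C9: sp3
C10: sp2 ✓
C11: sp2 ✓
C1, C2, C3, C4, C10, C11 → 6 sp2 carbons.

6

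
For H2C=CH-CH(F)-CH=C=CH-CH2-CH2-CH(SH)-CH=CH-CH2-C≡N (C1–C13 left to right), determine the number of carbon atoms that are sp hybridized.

2

C1: sp2
C2: sp2
C3: sp3
C4: sp2
C5: sp ✓
C6: sp2
C7: sp3
C8: sp3
C9: sp3
C10: sp2
C11: sp2
C12: sp3
C13: sp ✓
C5, C13 → 2 sp carbons.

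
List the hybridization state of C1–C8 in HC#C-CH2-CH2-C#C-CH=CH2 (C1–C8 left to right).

C1 is sp: 2 σ bonds, plus two π bonds, 2 electron-density regions.
C2 has 2 σ bonds, plus two π bonds: steric number 2 → sp.
C3 is sp3: 4 σ bonds, 4 electron-density regions.
C4 is sp3: 4 σ bonds, 4 electron-density regions.
C5 is sp: 2 σ bonds, plus two π bonds, 2 electron-density regions.
C6 (2 σ bonds, plus two π bonds) has steric number 2: sp.
C7 — 3 σ bonds, plus one π bond. Steric number 3, so sp2.
C8: 3 σ bonds, plus one π bond — 3 electron domains, sp2.

C1 sp, C2 sp, C3 sp3, C4 sp3, C5 sp, C6 sp, C7 sp2, C8 sp2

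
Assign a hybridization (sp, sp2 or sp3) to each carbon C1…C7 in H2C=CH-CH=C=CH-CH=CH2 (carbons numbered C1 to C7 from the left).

C1 is sp2: 3 σ bonds, plus one π bond, 3 electron-density regions.
C2 has 3 σ bonds, plus one π bond: steric number 3 → sp2.
C3 — 3 σ bonds, plus one π bond. Steric number 3, so sp2.
C4 is sp: 2 σ bonds, plus two π bonds, 2 electron-density regions.
C5: 3 σ bonds, plus one π bond; 3 regions of electron density → sp2.
C6 (3 σ bonds, plus one π bond) has steric number 3: sp2.
C7: 3 σ bonds, plus one π bond — 3 electron domains, sp2.

C1 sp2, C2 sp2, C3 sp2, C4 sp, C5 sp2, C6 sp2, C7 sp2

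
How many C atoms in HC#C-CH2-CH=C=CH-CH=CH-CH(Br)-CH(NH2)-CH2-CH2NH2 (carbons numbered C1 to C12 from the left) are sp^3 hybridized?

5

C1: sp
C2: sp
C3: sp3 ✓
C4: sp2
C5: sp
C6: sp2
C7: sp2
C8: sp2
C9: sp3 ✓
C10: sp3 ✓
C11: sp3 ✓
C12: sp3 ✓
C3, C9, C10, C11, C12 → 5 sp3 carbons.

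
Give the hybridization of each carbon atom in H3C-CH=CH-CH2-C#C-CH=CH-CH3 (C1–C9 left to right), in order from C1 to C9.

C1 sp3, C2 sp2, C3 sp2, C4 sp3, C5 sp, C6 sp, C7 sp2, C8 sp2, C9 sp3

C1 carries 4 σ bonds, giving a steric number of 4, so it is sp3.
C2 carries 3 σ bonds, plus one π bond, giving a steric number of 3, so it is sp2.
C3: 3 σ bonds, plus one π bond; 3 regions of electron density → sp2.
C4 is sp3: 4 σ bonds, 4 electron-density regions.
C5 has 2 σ bonds, plus two π bonds: steric number 2 → sp.
C6 — 2 σ bonds, plus two π bonds. Steric number 2, so sp.
C7 carries 3 σ bonds, plus one π bond, giving a steric number of 3, so it is sp2.
C8 is sp2: 3 σ bonds, plus one π bond, 3 electron-density regions.
C9 — 4 σ bonds. Steric number 4, so sp3.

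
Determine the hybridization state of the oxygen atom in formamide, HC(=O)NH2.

The oxygen atom — 1 σ bond and 2 lone pairs, plus one π bond. Steric number 3, so sp2.

sp^2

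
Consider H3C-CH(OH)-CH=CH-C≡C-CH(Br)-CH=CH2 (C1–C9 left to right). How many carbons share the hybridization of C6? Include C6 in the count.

C6 is sp (two π bonds).
C1: sp3
C2: sp3
C3: sp2
C4: sp2
C5: sp ✓
C6: sp ✓
C7: sp3
C8: sp2
C9: sp2
2 carbons are sp.

2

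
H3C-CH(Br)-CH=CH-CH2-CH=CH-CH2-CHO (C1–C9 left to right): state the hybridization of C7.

sp^2

C7 (3 σ bonds, plus one π bond) has steric number 3: sp2.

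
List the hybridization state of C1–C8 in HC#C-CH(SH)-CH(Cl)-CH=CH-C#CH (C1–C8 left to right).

C1 sp, C2 sp, C3 sp3, C4 sp3, C5 sp2, C6 sp2, C7 sp, C8 sp

C1: 2 σ bonds, plus two π bonds; 2 regions of electron density → sp.
C2: 2 σ bonds, plus two π bonds; 2 regions of electron density → sp.
C3: 4 σ bonds — 4 electron domains, sp3.
C4 has 4 σ bonds: steric number 4 → sp3.
C5 has 3 σ bonds, plus one π bond: steric number 3 → sp2.
C6: 3 σ bonds, plus one π bond — 3 electron domains, sp2.
C7: 2 σ bonds, plus two π bonds; 2 regions of electron density → sp.
C8: 2 σ bonds, plus two π bonds — 2 electron domains, sp.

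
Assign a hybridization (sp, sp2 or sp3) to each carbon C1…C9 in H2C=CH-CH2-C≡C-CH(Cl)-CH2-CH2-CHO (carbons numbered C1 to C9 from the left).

C1 sp2, C2 sp2, C3 sp3, C4 sp, C5 sp, C6 sp3, C7 sp3, C8 sp3, C9 sp2

C1 has 3 σ bonds, plus one π bond: steric number 3 → sp2.
C2 — 3 σ bonds, plus one π bond. Steric number 3, so sp2.
C3 (4 σ bonds) has steric number 4: sp3.
C4 has 2 σ bonds, plus two π bonds: steric number 2 → sp.
C5 has 2 σ bonds, plus two π bonds: steric number 2 → sp.
C6 has 4 σ bonds: steric number 4 → sp3.
C7: 4 σ bonds — 4 electron domains, sp3.
C8 has 4 σ bonds: steric number 4 → sp3.
C9 is sp2: 3 σ bonds, plus one π bond, 3 electron-density regions.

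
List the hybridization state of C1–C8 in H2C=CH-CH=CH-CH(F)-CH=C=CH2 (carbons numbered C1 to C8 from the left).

C1 — 3 σ bonds, plus one π bond. Steric number 3, so sp2.
C2 has 3 σ bonds, plus one π bond: steric number 3 → sp2.
C3 (3 σ bonds, plus one π bond) has steric number 3: sp2.
C4 has 3 σ bonds, plus one π bond: steric number 3 → sp2.
C5 — 4 σ bonds. Steric number 4, so sp3.
C6 (3 σ bonds, plus one π bond) has steric number 3: sp2.
C7: 2 σ bonds, plus two π bonds — 2 electron domains, sp.
C8 has 3 σ bonds, plus one π bond: steric number 3 → sp2.

C1 sp2, C2 sp2, C3 sp2, C4 sp2, C5 sp3, C6 sp2, C7 sp, C8 sp2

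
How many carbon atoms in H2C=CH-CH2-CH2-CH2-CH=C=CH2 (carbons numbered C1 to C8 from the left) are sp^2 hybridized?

4

C1: sp2 ✓
C2: sp2 ✓
C3: sp3
C4: sp3
C5: sp3
C6: sp2 ✓
C7: sp
C8: sp2 ✓
C1, C2, C6, C8 → 4 sp2 carbons.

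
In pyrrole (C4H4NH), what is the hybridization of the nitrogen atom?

sp²

N has three σ bonds; its lone pair occupies the p orbital and is part of the aromatic π system, so N is sp2 (not the sp3 a naive steric count of 4 would give).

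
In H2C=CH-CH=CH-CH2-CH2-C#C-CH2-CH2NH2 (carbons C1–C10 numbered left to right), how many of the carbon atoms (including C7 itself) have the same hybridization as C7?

2

C7 is sp (two π bonds).
C1: sp2
C2: sp2
C3: sp2
C4: sp2
C5: sp3
C6: sp3
C7: sp ✓
C8: sp ✓
C9: sp3
C10: sp3
2 carbons are sp.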